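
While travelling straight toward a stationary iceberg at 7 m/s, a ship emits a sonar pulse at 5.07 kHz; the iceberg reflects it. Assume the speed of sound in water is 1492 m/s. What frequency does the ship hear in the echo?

5.12 kHz

The iceberg receives the sound from a moving source: f₁ = f₀ · v/(v − v_e) = 5.07 × 1492/1485 ≈ 5.09 kHz.
On the return leg the ship is a moving observer: f₂ = f₁ · (v + v_e)/v = 5.09 × 1499/1492 ≈ 5.12 kHz.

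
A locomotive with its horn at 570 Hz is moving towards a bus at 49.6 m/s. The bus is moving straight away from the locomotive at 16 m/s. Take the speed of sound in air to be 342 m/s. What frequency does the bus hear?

General Doppler shift: f' = f · (v − v_o)/(v − v_s).
f' = 570 × (342 − 16)/(342 − 49.6) = 570 × 326/292.4 ≈ 635 Hz.

635 Hz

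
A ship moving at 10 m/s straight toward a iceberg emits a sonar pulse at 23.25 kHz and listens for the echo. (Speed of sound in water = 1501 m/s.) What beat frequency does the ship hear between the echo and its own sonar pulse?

312 Hz

The iceberg receives the sound from a moving source: f₁ = f₀ · v/(v − v_e) = 23.25 × 1501/1491 ≈ 23.406 kHz.
On the return leg the ship is a moving observer: f₂ = f₁ · (v + v_e)/v = 23.406 × 1511/1501 ≈ 23.562 kHz.
Beat against the emitted tone (with f₀ = 23250 Hz): |f₂ − f₀| = 2v_e·f₀/(v − v_e) = 2 × 10 × 23250/1491 ≈ 312 Hz.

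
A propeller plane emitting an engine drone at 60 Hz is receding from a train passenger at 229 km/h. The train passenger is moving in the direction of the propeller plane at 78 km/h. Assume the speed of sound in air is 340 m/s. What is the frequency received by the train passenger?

229 km/h = 63.61 m/s; 78 km/h = 21.67 m/s.
Both move, so f' = f · (v + v_o)/(v + v_s).
f' = 60 × (340 + 21.67)/(340 + 63.61) = 60 × 361.67/403.61 ≈ 53.8 Hz.

53.8 Hz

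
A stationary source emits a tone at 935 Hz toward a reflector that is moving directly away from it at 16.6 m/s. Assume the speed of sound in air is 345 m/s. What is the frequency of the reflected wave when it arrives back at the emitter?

849 Hz

At the reflector (a moving observer), f₁ = f₀ · (v − u)/v = 935 × 328.4/345 ≈ 890 Hz.
The reflection then acts as a moving source: f₂ = f₁ · v/(v + u) ≈ 849 Hz.
Equivalently f₂ = f₀ · (v − u)/(v + u).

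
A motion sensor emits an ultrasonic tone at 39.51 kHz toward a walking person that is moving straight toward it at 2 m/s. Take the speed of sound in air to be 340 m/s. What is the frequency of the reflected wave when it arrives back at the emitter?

The walking person first receives the wave as a moving observer: f₁ = f₀ · (v + u)/v = 39.51 × (340 + 2)/340 ≈ 39.7 kHz.
On reflection it acts as a source moving toward the stationary detector: f₂ = f₁ · v/(v − u) = 39.7 × 340/338 ≈ 40.0 kHz.

40.0 kHz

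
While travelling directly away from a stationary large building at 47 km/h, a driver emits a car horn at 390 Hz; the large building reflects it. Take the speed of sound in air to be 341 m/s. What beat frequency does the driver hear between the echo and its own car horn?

28.8 Hz

47 km/h = 13.06 m/s.
The large building receives the sound from a moving source: f₁ = f₀ · v/(v + v_e) = 390 × 341/354.06 ≈ 375.6 Hz.
On the return leg the driver is a moving observer: f₂ = f₁ · (v − v_e)/v = 375.6 × 327.94/341 ≈ 361.2 Hz.
Equivalently f₂ = f₀ · (v − v_e)/(v + v_e).
Beat against the emitted tone: |f₂ − f₀| = 2v_e·f₀/(v + v_e) = 2 × 13.06 × 390/354.06 ≈ 28.8 Hz.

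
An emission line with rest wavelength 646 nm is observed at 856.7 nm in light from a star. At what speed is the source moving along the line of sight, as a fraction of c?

0.275

λ'/λ₀ = 1.3262 > 1 (redshift), so the source is receding.
λ'/λ₀ = √((1 + β)/(1 − β)) for a receding source ⇒ β = (r² − 1)/(r² + 1) with r = λ'/λ₀.
β = (1.7587 − 1)/(1.7587 + 1) ≈ 0.275.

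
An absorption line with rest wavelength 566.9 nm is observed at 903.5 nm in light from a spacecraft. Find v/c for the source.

λ'/λ₀ = 1.5938 > 1 (redshift), so the source is receding.
λ'/λ₀ = √((1 + β)/(1 − β)) for a receding source ⇒ β = (r² − 1)/(r² + 1) with r = λ'/λ₀.
β = (2.5401 − 1)/(2.5401 + 1) ≈ 0.435.

0.435c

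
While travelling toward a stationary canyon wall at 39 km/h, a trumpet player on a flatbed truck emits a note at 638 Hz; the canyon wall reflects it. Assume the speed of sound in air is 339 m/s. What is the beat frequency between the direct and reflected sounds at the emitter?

42.1 Hz

39 km/h = 10.83 m/s.
The canyon wall receives the sound from a moving source: f₁ = f₀ · v/(v − v_e) = 638 × 339/328.17 ≈ 659.1 Hz.
On the return leg the trumpet player on a flatbed truck is a moving observer: f₂ = f₁ · (v + v_e)/v = 659.1 × 349.83/339 ≈ 680.1 Hz.
Equivalently f₂ = f₀ · (v + v_e)/(v − v_e).
Beat against the emitted tone: |f₂ − f₀| = 2v_e·f₀/(v − v_e) = 2 × 10.83 × 638/328.17 ≈ 42.1 Hz.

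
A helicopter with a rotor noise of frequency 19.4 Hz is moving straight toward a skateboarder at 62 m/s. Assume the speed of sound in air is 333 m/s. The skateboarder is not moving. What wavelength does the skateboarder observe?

With the source moving toward a stationary observer, f' = f · v/(v − v_s).
f' = 19.4 × 333/(333 − 62) ≈ 23.8 Hz.
λ' = v/f' = 333/23.8384 ≈ 13.97 m.

13.97 m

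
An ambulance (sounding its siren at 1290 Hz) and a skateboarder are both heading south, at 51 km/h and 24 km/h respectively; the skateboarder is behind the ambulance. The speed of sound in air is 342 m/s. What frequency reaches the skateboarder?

51 km/h = 14.17 m/s; 24 km/h = 6.667 m/s.
The skateboarder is behind, so the ambulance is moving away from it while the skateboarder is moving toward the ambulance.
Both move, so f' = f · (v + v_o)/(v + v_s).
f' = 1290 × (342 + 6.667)/(342 + 14.17) = 1290 × 348.67/356.17 ≈ 1263 Hz.

1263 Hz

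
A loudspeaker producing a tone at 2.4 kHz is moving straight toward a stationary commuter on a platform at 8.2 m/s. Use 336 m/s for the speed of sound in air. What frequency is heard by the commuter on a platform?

2.46 kHz

Only the source moves, toward the listener, so f' = f · v/(v − v_s).
f' = 2.4 × 336/(336 − 8.2) = 2.4 × 336/327.8 ≈ 2.46 kHz.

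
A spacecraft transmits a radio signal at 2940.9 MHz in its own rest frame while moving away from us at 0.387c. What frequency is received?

Relativistic Doppler for frequency: f' = f₀ · √((1 − β)/(1 + β)).
f' = 2940.9 × √(0.6130/1.3870) = 2940.9 × 0.66480 ≈ 1955.1 MHz.

1955.1 MHz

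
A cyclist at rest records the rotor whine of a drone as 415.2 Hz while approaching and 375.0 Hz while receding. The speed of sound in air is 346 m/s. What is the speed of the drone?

f₁/f₂ = (v + v_s)/(v − v_s), so v_s = v · (f₁ − f₂)/(f₁ + f₂).
v_s = 346 × (415.2 − 375.0)/(415.2 + 375.0) = 346 × 40.2/790.2 ≈ 17.6 m/s.

17.6 m/s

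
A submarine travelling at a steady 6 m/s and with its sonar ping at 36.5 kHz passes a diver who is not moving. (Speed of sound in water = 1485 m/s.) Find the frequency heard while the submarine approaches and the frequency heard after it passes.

Approaching: f₁ = f · v/(v − v_s) = 36.5 × 1485/1479 ≈ 36.6 kHz.
Receding: f₂ = f · v/(v + v_s) = 36.5 × 1485/1491 ≈ 36.4 kHz.

36.6 kHz approaching; 36.4 kHz receding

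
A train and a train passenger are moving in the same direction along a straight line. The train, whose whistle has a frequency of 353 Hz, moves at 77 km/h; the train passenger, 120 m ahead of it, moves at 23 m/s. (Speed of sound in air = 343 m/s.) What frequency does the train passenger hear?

351 Hz

77 km/h = 21.39 m/s.
The train passenger is ahead, so the train is moving toward it while the train passenger is moving away from the train.
With source approaching and observer receding, f' = f · (v − v_o)/(v − v_s).
f' = 353 × (343 − 23)/(343 − 21.39) = 353 × 320/321.61 ≈ 351 Hz.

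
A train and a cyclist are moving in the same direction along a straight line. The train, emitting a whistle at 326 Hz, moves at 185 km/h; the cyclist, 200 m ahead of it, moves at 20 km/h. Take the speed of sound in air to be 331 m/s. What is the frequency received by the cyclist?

379 Hz

185 km/h = 51.39 m/s; 20 km/h = 5.556 m/s.
The cyclist is ahead, so the train is moving toward it while the cyclist is moving away from the train.
Both move, so f' = f · (v − v_o)/(v − v_s).
f' = 326 × (331 − 5.556)/(331 − 51.39) = 326 × 325.44/279.61 ≈ 379 Hz.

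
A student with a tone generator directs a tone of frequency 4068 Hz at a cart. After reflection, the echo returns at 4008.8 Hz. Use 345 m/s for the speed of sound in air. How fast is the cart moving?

2.53 m/s

Double Doppler shift off a moving reflector: f₂ = f₀ · (v + u)/(v − u) (u > 0 toward emitter).
Rearranging, u = v · (f₂ − f₀)/(f₂ + f₀) = 345 × -59.2/8076.8 ≈ -2.53 m/s.
So the cart is moving at 2.53 m/s away from the emitter.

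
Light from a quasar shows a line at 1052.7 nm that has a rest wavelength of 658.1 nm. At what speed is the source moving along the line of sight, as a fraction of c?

λ'/λ₀ = 1.5996 > 1 (redshift), so the source is receding.
λ'/λ₀ = √((1 + β)/(1 − β)) for a receding source ⇒ β = (r² − 1)/(r² + 1) with r = λ'/λ₀.
β = (2.5587 − 1)/(2.5587 + 1) ≈ 0.438.

0.438c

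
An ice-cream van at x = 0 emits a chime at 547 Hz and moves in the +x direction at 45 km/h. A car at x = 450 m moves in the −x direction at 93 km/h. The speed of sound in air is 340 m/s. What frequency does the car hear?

45 km/h = 12.5 m/s; 93 km/h = 25.83 m/s.
The observer lies on the +x side, so the source is heading toward the observer and the observer is heading toward the source.
General Doppler shift: f' = f · (v + v_o)/(v − v_s).
f' = 547 × (340 + 25.83)/(340 − 12.5) = 547 × 365.83/327.5 ≈ 611 Hz.

611 Hz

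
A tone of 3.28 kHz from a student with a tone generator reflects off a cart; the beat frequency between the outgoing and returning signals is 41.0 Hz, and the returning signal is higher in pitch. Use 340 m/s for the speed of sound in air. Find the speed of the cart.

2.11 m/s

Double Doppler shift off a moving reflector: f₂ = f₀ · (v + u)/(v − u) (u > 0 toward emitter).
Returning signal is higher, so f₂ = f₀ + Δf = 3280 + 41 = 3321 Hz.
Rearranging, u = v · (f₂ − f₀)/(f₂ + f₀) = 340 × 41/6601 ≈ 2.11 m/s.
So the cart is moving at 2.11 m/s toward the emitter.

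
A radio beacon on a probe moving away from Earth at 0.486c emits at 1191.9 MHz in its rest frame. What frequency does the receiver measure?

Relativistic Doppler for frequency: f' = f₀ · √((1 − β)/(1 + β)).
f' = 1191.9 × √(0.5140/1.4860) = 1191.9 × 0.58813 ≈ 701.0 MHz.

701.0 MHz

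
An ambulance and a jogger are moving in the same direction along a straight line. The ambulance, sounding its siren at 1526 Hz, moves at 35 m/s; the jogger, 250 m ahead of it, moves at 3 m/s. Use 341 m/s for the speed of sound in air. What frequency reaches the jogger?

The jogger is ahead, so the ambulance is moving toward it while the jogger is moving away from the ambulance.
With source approaching and observer receding, f' = f · (v − v_o)/(v − v_s).
f' = 1526 × (341 − 3)/(341 − 35) = 1526 × 338/306 ≈ 1686 Hz.

1686 Hz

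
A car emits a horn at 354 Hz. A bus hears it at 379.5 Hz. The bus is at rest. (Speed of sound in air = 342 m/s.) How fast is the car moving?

23.0 m/s

f' > f, so the car is approaching.
f' = f · v/(v − v_s) ⇒ v_s = v · |1 − f/f'|.
v_s = 342 × |1 − 354/379.5| = 342 × 0.06719 ≈ 23.0 m/s.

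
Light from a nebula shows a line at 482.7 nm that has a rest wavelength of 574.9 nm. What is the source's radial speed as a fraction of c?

0.173c

λ'/λ₀ = 0.8396 < 1 (blueshift), so the source is approaching.
λ'/λ₀ = √((1 − β)/(1 + β)) for an approaching source ⇒ β = (1 − r²)/(1 + r²) with r = λ'/λ₀.
β = (1 − 0.7050)/(1 + 0.7050) ≈ 0.173.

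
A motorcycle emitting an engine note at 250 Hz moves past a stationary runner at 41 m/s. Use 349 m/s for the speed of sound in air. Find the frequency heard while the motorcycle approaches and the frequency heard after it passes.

Approaching: f₁ = f · v/(v − v_s) = 250 × 349/308 ≈ 283 Hz.
Receding: f₂ = f · v/(v + v_s) = 250 × 349/390 ≈ 224 Hz.

283 Hz approaching; 224 Hz receding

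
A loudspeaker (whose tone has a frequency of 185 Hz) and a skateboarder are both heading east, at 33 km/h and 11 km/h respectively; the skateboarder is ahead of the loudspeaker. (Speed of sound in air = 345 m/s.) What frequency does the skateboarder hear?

188 Hz

33 km/h = 9.167 m/s; 11 km/h = 3.056 m/s.
The skateboarder is ahead, so the loudspeaker is moving toward it while the skateboarder is moving away from the loudspeaker.
General Doppler shift: f' = f · (v − v_o)/(v − v_s).
f' = 185 × (345 − 3.056)/(345 − 9.167) = 185 × 341.94/335.83 ≈ 188 Hz.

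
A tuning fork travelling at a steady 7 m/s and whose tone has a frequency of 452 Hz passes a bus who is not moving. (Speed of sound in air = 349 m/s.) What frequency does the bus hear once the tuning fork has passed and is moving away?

443 Hz

Receding: f₂ = f · v/(v + v_s) = 452 × 349/356 ≈ 443 Hz.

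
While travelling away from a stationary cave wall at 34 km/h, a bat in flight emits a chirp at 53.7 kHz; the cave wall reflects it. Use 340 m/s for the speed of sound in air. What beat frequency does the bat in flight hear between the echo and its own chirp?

34 km/h = 9.444 m/s.
The cave wall receives the sound from a moving source: f₁ = f₀ · v/(v + v_e) = 53.7 × 340/349.44 ≈ 52.25 kHz.
On the return leg the bat in flight is a moving observer: f₂ = f₁ · (v − v_e)/v = 52.25 × 330.56/340 ≈ 50.80 kHz.
Equivalently f₂ = f₀ · (v − v_e)/(v + v_e).
Beat against the emitted tone (with f₀ = 53700 Hz): |f₂ − f₀| = 2v_e·f₀/(v + v_e) = 2 × 9.444 × 53700/349.44 ≈ 2903 Hz.

2903 Hz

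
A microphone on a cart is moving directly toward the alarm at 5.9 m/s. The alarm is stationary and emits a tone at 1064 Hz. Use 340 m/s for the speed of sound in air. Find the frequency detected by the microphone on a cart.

1082 Hz

Moving observer, stationary source: f' = f · (v + v_o)/v.
f' = 1064 × (340 + 5.9)/340 = 1064 × 345.9/340 ≈ 1082 Hz.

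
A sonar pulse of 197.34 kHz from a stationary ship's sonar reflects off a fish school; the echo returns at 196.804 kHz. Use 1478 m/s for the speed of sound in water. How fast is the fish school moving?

2.01 m/s

Double Doppler shift off a moving reflector: f₂ = f₀ · (v + u)/(v − u) (u > 0 toward emitter).
Rearranging, u = v · (f₂ − f₀)/(f₂ + f₀) = 1478 × -0.536/394.144 ≈ -2.01 m/s.
So the fish school is moving at 2.01 m/s away from the emitter.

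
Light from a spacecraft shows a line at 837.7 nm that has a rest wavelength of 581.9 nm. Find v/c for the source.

λ'/λ₀ = 1.4396 > 1 (redshift), so the source is receding.
λ'/λ₀ = √((1 + β)/(1 − β)) for a receding source ⇒ β = (r² − 1)/(r² + 1) with r = λ'/λ₀.
β = (2.0724 − 1)/(2.0724 + 1) ≈ 0.349.

0.349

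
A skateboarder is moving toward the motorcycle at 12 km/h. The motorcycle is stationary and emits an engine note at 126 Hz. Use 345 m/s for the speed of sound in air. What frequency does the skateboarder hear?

12 km/h = 3.333 m/s.
Only the observer moves, toward the source, so f' = f · (v + v_o)/v.
f' = 126 × (345 + 3.333)/345 = 126 × 348.33/345 ≈ 127 Hz.

127 Hz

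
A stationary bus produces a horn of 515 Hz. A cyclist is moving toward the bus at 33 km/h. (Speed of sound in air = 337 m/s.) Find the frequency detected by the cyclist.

529 Hz

33 km/h = 9.167 m/s.
Moving observer, stationary source: f' = f · (v + v_o)/v.
f' = 515 × (337 + 9.167)/337 = 515 × 346.17/337 ≈ 529 Hz.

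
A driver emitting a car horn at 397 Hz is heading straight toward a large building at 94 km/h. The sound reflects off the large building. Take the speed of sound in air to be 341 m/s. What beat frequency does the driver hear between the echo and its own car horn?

94 km/h = 26.11 m/s.
The large building receives the sound from a moving source: f₁ = f₀ · v/(v − v_e) = 397 × 341/314.89 ≈ 429.9 Hz.
On the return leg the driver is a moving observer: f₂ = f₁ · (v + v_e)/v = 429.9 × 367.11/341 ≈ 462.8 Hz.
Beat against the emitted tone: |f₂ − f₀| = 2v_e·f₀/(v − v_e) = 2 × 26.11 × 397/314.89 ≈ 66 Hz.

66 Hz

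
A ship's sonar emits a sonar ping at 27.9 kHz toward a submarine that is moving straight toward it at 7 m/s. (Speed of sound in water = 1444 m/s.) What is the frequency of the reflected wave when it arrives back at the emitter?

The submarine first receives the wave as a moving observer: f₁ = f₀ · (v + u)/v = 27.9 × (1444 + 7)/1444 ≈ 28.0 kHz.
On reflection it acts as a source moving toward the stationary detector: f₂ = f₁ · v/(v − u) = 28.0 × 1444/1437 ≈ 28.2 kHz.
Equivalently f₂ = f₀ · (v + u)/(v − u).

28.2 kHz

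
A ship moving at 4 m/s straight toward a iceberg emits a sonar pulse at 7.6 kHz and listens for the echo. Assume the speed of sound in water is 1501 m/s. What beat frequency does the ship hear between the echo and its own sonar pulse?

The iceberg receives the sound from a moving source: f₁ = f₀ · v/(v − v_e) = 7.6 × 1501/1497 ≈ 7.6203 kHz.
On the return leg the ship is a moving observer: f₂ = f₁ · (v + v_e)/v = 7.6203 × 1505/1501 ≈ 7.6406 kHz.
Equivalently f₂ = f₀ · (v + v_e)/(v − v_e).
Beat against the emitted tone (with f₀ = 7600 Hz): |f₂ − f₀| = 2v_e·f₀/(v − v_e) = 2 × 4 × 7600/1497 ≈ 40.6 Hz.

40.6 Hz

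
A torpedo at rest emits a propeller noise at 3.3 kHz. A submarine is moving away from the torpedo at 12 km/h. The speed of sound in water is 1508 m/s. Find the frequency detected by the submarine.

3.29 kHz

12 km/h = 3.333 m/s.
Only the observer moves, away from the source, so f' = f · (v − v_o)/v.
f' = 3.3 × (1508 − 3.333)/1508 = 3.3 × 1504.7/1508 ≈ 3.29 kHz.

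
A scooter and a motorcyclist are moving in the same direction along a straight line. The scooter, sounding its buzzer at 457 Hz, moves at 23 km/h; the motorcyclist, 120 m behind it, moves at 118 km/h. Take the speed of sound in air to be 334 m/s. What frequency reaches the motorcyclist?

23 km/h = 6.389 m/s; 118 km/h = 32.78 m/s.
The motorcyclist is behind, so the scooter is moving away from it while the motorcyclist is moving toward the scooter.
With source receding and observer approaching, f' = f · (v + v_o)/(v + v_s).
f' = 457 × (334 + 32.78)/(334 + 6.389) = 457 × 366.78/340.39 ≈ 492 Hz.

492 Hz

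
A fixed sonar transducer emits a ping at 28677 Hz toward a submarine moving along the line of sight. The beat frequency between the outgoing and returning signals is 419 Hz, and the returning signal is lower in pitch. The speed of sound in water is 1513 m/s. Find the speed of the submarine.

11.1 m/s

Double Doppler shift off a moving reflector: f₂ = f₀ · (v + u)/(v − u) (u > 0 toward emitter).
Returning signal is lower, so f₂ = f₀ − Δf = 28677 − 419 = 28258 Hz.
Rearranging, u = v · (f₂ − f₀)/(f₂ + f₀) = 1513 × -419/56935 ≈ -11.1 m/s.
So the submarine is moving at 11.1 m/s away from the emitter.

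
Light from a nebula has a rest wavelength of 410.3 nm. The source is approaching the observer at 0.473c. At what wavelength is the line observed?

Relativistic Doppler for wavelength: λ' = λ₀ · √((1 − β)/(1 + β)).
λ' = 410.3 × √(0.5270/1.4730) = 410.3 × 0.59814 ≈ 245.4 nm.

245.4 nm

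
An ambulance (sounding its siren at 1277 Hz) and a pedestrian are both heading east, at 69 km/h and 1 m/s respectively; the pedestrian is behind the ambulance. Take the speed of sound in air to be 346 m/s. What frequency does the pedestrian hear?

69 km/h = 19.17 m/s.
The pedestrian is behind, so the ambulance is moving away from it while the pedestrian is moving toward the ambulance.
With source receding and observer approaching, f' = f · (v + v_o)/(v + v_s).
f' = 1277 × (346 + 1)/(346 + 19.17) = 1277 × 347/365.17 ≈ 1213 Hz.

1213 Hz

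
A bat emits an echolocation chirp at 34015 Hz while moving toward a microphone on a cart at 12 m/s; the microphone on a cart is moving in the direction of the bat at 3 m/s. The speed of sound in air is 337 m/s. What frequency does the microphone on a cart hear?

With source approaching and observer approaching, f' = f · (v + v_o)/(v − v_s).
f' = 34015 × (337 + 3)/(337 − 12) = 34015 × 340/325 ≈ 35585 Hz.

35585 Hz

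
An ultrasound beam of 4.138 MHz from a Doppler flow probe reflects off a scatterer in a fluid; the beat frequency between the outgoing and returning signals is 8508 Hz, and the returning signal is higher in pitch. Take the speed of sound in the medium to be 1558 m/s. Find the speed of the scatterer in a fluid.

Double Doppler shift off a moving reflector: f₂ = f₀ · (v + u)/(v − u) (u > 0 toward emitter).
Returning signal is higher, so f₂ = f₀ + Δf = 4138000 + 8508 = 4146508 Hz.
Rearranging, u = v · (f₂ − f₀)/(f₂ + f₀) = 1558 × 8508/8284508 ≈ 1.60 m/s.
So the scatterer in a fluid is moving at 1.60 m/s toward the emitter.

1.60 m/s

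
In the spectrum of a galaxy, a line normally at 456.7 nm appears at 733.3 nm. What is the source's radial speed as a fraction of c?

λ'/λ₀ = 1.6056 > 1 (redshift), so the source is receding.
λ'/λ₀ = √((1 + β)/(1 − β)) for a receding source ⇒ β = (r² − 1)/(r² + 1) with r = λ'/λ₀.
β = (2.5781 − 1)/(2.5781 + 1) ≈ 0.441.

0.441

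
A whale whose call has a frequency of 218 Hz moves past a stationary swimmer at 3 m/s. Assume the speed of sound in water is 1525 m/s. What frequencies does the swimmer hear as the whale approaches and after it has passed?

Approaching: f₁ = f · v/(v − v_s) = 218 × 1525/1522 ≈ 218 Hz.
Receding: f₂ = f · v/(v + v_s) = 218 × 1525/1528 ≈ 218 Hz.

218 Hz approaching; 218 Hz receding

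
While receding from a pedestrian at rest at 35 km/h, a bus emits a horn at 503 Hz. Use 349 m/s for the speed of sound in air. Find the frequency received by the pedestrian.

35 km/h = 9.722 m/s.
Only the source moves, away from the listener, so f' = f · v/(v + v_s).
f' = 503 × 349/(349 + 9.722) = 503 × 349/358.7 ≈ 489 Hz.

489 Hz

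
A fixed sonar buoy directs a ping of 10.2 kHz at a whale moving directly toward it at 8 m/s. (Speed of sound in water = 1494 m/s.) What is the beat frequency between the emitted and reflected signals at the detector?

The whale first receives the wave as a moving observer: f₁ = f₀ · (v + u)/v = 10.2 × (1494 + 8)/1494 ≈ 10.2546 kHz.
On reflection it acts as a source moving toward the stationary detector: f₂ = f₁ · v/(v − u) = 10.2546 × 1494/1486 ≈ 10.3098 kHz.
Beat frequency (with f₀ = 10200 Hz): |f₂ − f₀| = 2u·f₀/(v − u) = 2 × 8 × 10200/1486 ≈ 110 Hz.

110 Hz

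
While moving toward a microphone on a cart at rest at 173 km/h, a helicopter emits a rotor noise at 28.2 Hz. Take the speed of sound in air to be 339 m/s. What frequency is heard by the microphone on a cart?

32.9 Hz

173 km/h = 48.06 m/s.
Only the source moves, toward the listener, so f' = f · v/(v − v_s).
f' = 28.2 × 339/(339 − 48.06) = 28.2 × 339/290.9 ≈ 32.9 Hz.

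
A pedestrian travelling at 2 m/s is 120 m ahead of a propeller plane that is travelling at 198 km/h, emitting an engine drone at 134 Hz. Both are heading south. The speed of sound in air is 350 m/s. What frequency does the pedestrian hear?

158 Hz

198 km/h = 55 m/s.
The pedestrian is ahead, so the propeller plane is moving toward it while the pedestrian is moving away from the propeller plane.
Both move, so f' = f · (v − v_o)/(v − v_s).
f' = 134 × (350 − 2)/(350 − 55) = 134 × 348/295 ≈ 158 Hz.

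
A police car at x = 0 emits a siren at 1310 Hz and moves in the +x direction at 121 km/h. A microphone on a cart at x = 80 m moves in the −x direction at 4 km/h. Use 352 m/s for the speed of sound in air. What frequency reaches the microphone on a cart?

121 km/h = 33.61 m/s; 4 km/h = 1.111 m/s.
The observer lies on the +x side, so the source is heading toward the observer and the observer is heading toward the source.
Both move, so f' = f · (v + v_o)/(v − v_s).
f' = 1310 × (352 + 1.111)/(352 − 33.61) = 1310 × 353.11/318.39 ≈ 1453 Hz.

1453 Hz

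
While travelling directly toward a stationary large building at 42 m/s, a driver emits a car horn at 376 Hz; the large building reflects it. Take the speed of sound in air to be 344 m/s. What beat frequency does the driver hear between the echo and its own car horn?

105 Hz

The large building receives the sound from a moving source: f₁ = f₀ · v/(v − v_e) = 376 × 344/302 ≈ 428.3 Hz.
On the return leg the driver is a moving observer: f₂ = f₁ · (v + v_e)/v = 428.3 × 386/344 ≈ 480.6 Hz.
Beat against the emitted tone: |f₂ − f₀| = 2v_e·f₀/(v − v_e) = 2 × 42 × 376/302 ≈ 105 Hz.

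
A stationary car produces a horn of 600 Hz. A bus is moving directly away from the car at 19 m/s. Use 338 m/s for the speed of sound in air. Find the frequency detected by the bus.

566 Hz

Moving observer, stationary source: f' = f · (v − v_o)/v.
f' = 600 × (338 − 19)/338 = 600 × 319/338 ≈ 566 Hz.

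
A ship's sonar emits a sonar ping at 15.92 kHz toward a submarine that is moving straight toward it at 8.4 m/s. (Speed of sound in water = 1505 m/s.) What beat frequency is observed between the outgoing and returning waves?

179 Hz

The submarine first receives the wave as a moving observer: f₁ = f₀ · (v + u)/v = 15.92 × (1505 + 8.4)/1505 ≈ 16.0089 kHz.
The reflection then acts as a moving source: f₂ = f₁ · v/(v − u) ≈ 16.0987 kHz.
Beat frequency (with f₀ = 15920 Hz): |f₂ − f₀| = 2u·f₀/(v − u) = 2 × 8.4 × 15920/1496.6 ≈ 179 Hz.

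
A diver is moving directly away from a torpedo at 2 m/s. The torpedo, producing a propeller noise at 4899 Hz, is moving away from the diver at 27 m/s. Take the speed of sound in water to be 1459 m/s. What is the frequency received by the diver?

4803 Hz

General Doppler shift: f' = f · (v − v_o)/(v + v_s).
f' = 4899 × (1459 − 2)/(1459 + 27) = 4899 × 1457/1486 ≈ 4803 Hz.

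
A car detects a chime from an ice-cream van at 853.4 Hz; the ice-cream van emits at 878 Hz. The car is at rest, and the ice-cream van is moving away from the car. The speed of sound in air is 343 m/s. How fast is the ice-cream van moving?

f' = f · v/(v + v_s) ⇒ v_s = v · |1 − f/f'|.
v_s = 343 × |1 − 878/853.4| = 343 × 0.02883 ≈ 9.9 m/s.

9.9 m/s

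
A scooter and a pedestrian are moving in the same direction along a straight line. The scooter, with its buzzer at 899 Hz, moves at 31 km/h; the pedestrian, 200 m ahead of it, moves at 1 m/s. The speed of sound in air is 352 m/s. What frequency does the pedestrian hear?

919 Hz

31 km/h = 8.611 m/s.
The pedestrian is ahead, so the scooter is moving toward it while the pedestrian is moving away from the scooter.
With source approaching and observer receding, f' = f · (v − v_o)/(v − v_s).
f' = 899 × (352 − 1)/(352 − 8.611) = 899 × 351/343.39 ≈ 919 Hz.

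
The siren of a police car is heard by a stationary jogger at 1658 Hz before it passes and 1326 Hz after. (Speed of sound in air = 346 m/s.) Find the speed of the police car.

f₁/f₂ = (v + v_s)/(v − v_s), so v_s = v · (f₁ − f₂)/(f₁ + f₂).
v_s = 346 × (1658 − 1326)/(1658 + 1326) = 346 × 332/2984 ≈ 38 m/s.

38 m/s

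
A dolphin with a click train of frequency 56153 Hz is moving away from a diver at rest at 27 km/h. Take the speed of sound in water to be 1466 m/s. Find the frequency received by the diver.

55867 Hz

27 km/h = 7.5 m/s.
Moving source, stationary observer: f' = f · v/(v + v_s) since the source is receding.
f' = 56153 × 1466/(1466 + 7.5) = 56153 × 1466/1474 ≈ 55867 Hz.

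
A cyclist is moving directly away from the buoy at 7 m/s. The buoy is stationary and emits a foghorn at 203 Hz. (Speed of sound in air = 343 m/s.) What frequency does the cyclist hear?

199 Hz

Moving observer, stationary source: f' = f · (v − v_o)/v.
f' = 203 × (343 − 7)/343 = 203 × 336/343 ≈ 199 Hz.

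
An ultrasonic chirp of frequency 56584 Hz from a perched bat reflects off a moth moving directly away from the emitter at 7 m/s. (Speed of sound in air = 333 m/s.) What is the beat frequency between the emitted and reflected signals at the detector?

The moth first receives the wave as a moving observer: f₁ = f₀ · (v − u)/v = 56584 × (333 − 7)/333 ≈ 55395 Hz.
The reflection then acts as a moving source: f₂ = f₁ · v/(v + u) ≈ 54254 Hz.
Beat frequency: |f₂ − f₀| = 2u·f₀/(v + u) = 2 × 7 × 56584/340 ≈ 2330 Hz.

2330 Hz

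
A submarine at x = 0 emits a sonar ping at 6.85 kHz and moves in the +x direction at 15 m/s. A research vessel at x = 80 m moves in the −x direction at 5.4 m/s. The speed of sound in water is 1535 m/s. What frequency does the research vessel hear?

The observer lies on the +x side, so the source is heading toward the observer and the observer is heading toward the source.
General Doppler shift: f' = f · (v + v_o)/(v − v_s).
f' = 6.85 × (1535 + 5.4)/(1535 − 15) = 6.85 × 1540.4/1520 ≈ 6.94 kHz.

6.94 kHz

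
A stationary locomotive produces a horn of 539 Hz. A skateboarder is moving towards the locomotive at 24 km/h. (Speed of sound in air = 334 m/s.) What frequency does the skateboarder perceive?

550 Hz

24 km/h = 6.667 m/s.
Only the observer moves, toward the source, so f' = f · (v + v_o)/v.
f' = 539 × (334 + 6.667)/334 = 539 × 340.67/334 ≈ 550 Hz.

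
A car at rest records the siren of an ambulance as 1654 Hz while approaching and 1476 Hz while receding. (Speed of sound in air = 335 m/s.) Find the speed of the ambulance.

f₁/f₂ = (v + v_s)/(v − v_s), so v_s = v · (f₁ − f₂)/(f₁ + f₂).
v_s = 335 × (1654 − 1476)/(1654 + 1476) = 335 × 178/3130 ≈ 19.1 m/s.

19.1 m/s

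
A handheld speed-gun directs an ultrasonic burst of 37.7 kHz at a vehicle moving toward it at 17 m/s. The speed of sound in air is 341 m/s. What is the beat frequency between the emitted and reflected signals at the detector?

3956 Hz

At the vehicle (a moving observer), f₁ = f₀ · (v + u)/v = 37.7 × 358/341 ≈ 39.58 kHz.
On reflection it acts as a source moving toward the stationary detector: f₂ = f₁ · v/(v − u) = 39.58 × 341/324 ≈ 41.66 kHz.
Beat frequency (with f₀ = 37700 Hz): |f₂ − f₀| = 2u·f₀/(v − u) = 2 × 17 × 37700/324 ≈ 3956 Hz.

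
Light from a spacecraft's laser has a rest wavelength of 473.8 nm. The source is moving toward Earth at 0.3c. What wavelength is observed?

Relativistic Doppler for wavelength: λ' = λ₀ · √((1 − β)/(1 + β)).
λ' = 473.8 × √(0.7000/1.3000) = 473.8 × 0.73380 ≈ 347.7 nm.

347.7 nm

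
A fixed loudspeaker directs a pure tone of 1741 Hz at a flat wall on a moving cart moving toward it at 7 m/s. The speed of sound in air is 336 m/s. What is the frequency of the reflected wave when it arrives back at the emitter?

1815 Hz

At the flat wall on a moving cart (a moving observer), f₁ = f₀ · (v + u)/v = 1741 × 343/336 ≈ 1777 Hz.
The reflection then acts as a moving source: f₂ = f₁ · v/(v − u) ≈ 1815 Hz.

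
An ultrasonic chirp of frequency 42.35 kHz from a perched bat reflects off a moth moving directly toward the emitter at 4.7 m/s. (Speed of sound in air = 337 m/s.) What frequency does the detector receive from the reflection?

The moth first receives the wave as a moving observer: f₁ = f₀ · (v + u)/v = 42.35 × (337 + 4.7)/337 ≈ 42.9 kHz.
On reflection it acts as a source moving toward the stationary detector: f₂ = f₁ · v/(v − u) = 42.9 × 337/332.3 ≈ 43.5 kHz.

43.5 kHz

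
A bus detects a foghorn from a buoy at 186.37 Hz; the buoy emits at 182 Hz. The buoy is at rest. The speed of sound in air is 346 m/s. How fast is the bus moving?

f' > f, so the bus is approaching.
f' = f · (v + v_o)/v ⇒ v_o = v · |f'/f − 1|.
v_o = 346 × |186.37/182 − 1| = 346 × 0.02401 ≈ 8.3 m/s.

8.3 m/s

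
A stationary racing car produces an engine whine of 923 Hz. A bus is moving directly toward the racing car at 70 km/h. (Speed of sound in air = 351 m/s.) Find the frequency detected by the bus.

70 km/h = 19.44 m/s.
Only the observer moves, toward the source, so f' = f · (v + v_o)/v.
f' = 923 × (351 + 19.44)/351 = 923 × 370.44/351 ≈ 974 Hz.

974 Hz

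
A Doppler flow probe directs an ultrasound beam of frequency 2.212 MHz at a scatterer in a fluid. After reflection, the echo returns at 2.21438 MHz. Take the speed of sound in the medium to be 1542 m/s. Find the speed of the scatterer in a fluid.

Double Doppler shift off a moving reflector: f₂ = f₀ · (v + u)/(v − u) (u > 0 toward emitter).
Rearranging, u = v · (f₂ − f₀)/(f₂ + f₀) = 1542 × 0.00238/4.42638 ≈ 0.83 m/s.
So the scatterer in a fluid is moving at 0.83 m/s toward the emitter.

0.83 m/s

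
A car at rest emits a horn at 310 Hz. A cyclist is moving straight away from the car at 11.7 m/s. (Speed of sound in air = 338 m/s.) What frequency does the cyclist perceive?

299 Hz

Only the observer moves, away from the source, so f' = f · (v − v_o)/v.
f' = 310 × (338 − 11.7)/338 = 310 × 326.3/338 ≈ 299 Hz.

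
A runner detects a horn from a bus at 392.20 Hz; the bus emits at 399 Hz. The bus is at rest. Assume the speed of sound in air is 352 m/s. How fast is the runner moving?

6.0 m/s

f' < f, so the runner is receding.
f' = f · (v − v_o)/v ⇒ v_o = v · |f'/f − 1|.
v_o = 352 × |392.20/399 − 1| = 352 × 0.01704 ≈ 6.0 m/s.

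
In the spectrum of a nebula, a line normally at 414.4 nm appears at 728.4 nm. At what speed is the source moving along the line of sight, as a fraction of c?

0.511c

λ'/λ₀ = 1.7577 > 1 (redshift), so the source is receding.
λ'/λ₀ = √((1 + β)/(1 − β)) for a receding source ⇒ β = (r² − 1)/(r² + 1) with r = λ'/λ₀.
β = (3.0896 − 1)/(3.0896 + 1) ≈ 0.511.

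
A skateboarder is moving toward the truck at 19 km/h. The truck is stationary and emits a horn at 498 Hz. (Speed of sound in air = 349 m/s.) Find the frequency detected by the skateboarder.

506 Hz

19 km/h = 5.278 m/s.
Only the observer moves, toward the source, so f' = f · (v + v_o)/v.
f' = 498 × (349 + 5.278)/349 = 498 × 354.28/349 ≈ 506 Hz.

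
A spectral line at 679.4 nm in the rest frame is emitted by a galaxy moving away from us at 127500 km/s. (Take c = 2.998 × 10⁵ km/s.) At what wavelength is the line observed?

β = v/c = 127500/299800 = 0.4253.
Relativistic Doppler for wavelength: λ' = λ₀ · √((1 + β)/(1 − β)).
λ' = 679.4 × √(1.4253/0.5747) = 679.4 × 1.57479 ≈ 1069.9 nm.

1069.9 nm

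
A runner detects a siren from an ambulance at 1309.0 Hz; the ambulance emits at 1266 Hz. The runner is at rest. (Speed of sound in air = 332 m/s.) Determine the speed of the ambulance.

f' > f, so the ambulance is approaching.
f' = f · v/(v − v_s) ⇒ v_s = v · |1 − f/f'|.
v_s = 332 × |1 − 1266/1309.0| = 332 × 0.03285 ≈ 10.9 m/s.

10.9 m/s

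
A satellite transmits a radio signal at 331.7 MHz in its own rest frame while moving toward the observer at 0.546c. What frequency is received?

612.1 MHz

Relativistic Doppler for frequency: f' = f₀ · √((1 + β)/(1 − β)).
f' = 331.7 × √(1.5460/0.4540) = 331.7 × 1.84534 ≈ 612.1 MHz.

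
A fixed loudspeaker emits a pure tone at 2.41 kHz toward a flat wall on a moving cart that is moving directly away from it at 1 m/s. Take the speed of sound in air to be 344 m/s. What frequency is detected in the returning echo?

2.40 kHz

The flat wall on a moving cart first receives the wave as a moving observer: f₁ = f₀ · (v − u)/v = 2.41 × (344 − 1)/344 ≈ 2.40 kHz.
The reflection then acts as a moving source: f₂ = f₁ · v/(v + u) ≈ 2.40 kHz.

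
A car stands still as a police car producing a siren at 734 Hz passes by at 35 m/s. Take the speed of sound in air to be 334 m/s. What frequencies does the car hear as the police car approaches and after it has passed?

820 Hz approaching; 664 Hz receding

Approaching: f₁ = f · v/(v − v_s) = 734 × 334/299 ≈ 820 Hz.
Receding: f₂ = f · v/(v + v_s) = 734 × 334/369 ≈ 664 Hz.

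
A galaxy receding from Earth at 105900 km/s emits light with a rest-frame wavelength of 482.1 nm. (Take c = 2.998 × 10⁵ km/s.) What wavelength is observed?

β = v/c = 105900/299800 = 0.3532.
Relativistic Doppler for wavelength: λ' = λ₀ · √((1 + β)/(1 − β)).
λ' = 482.1 × √(1.3532/0.6468) = 482.1 × 1.44648 ≈ 697.3 nm.

697.3 nm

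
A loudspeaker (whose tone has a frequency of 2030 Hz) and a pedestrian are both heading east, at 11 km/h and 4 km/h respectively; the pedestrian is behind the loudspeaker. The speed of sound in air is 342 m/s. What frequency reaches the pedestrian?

2019 Hz

11 km/h = 3.056 m/s; 4 km/h = 1.111 m/s.
The pedestrian is behind, so the loudspeaker is moving away from it while the pedestrian is moving toward the loudspeaker.
Both move, so f' = f · (v + v_o)/(v + v_s).
f' = 2030 × (342 + 1.111)/(342 + 3.056) = 2030 × 343.11/345.06 ≈ 2019 Hz.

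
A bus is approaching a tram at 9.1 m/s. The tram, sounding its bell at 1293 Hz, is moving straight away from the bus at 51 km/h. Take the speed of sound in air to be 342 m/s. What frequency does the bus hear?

1275 Hz

51 km/h = 14.17 m/s.
With source receding and observer approaching, f' = f · (v + v_o)/(v + v_s).
f' = 1293 × (342 + 9.1)/(342 + 14.17) = 1293 × 351.1/356.17 ≈ 1275 Hz.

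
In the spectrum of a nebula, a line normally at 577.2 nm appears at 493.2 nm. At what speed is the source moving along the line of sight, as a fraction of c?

0.156c

λ'/λ₀ = 0.8545 < 1 (blueshift), so the source is approaching.
λ'/λ₀ = √((1 − β)/(1 + β)) for an approaching source ⇒ β = (1 − r²)/(1 + r²) with r = λ'/λ₀.
β = (1 − 0.7301)/(1 + 0.7301) ≈ 0.156.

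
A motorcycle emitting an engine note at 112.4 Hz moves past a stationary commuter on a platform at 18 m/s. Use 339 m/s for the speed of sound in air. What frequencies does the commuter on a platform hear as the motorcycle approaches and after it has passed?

119 Hz approaching; 107 Hz receding

Approaching: f₁ = f · v/(v − v_s) = 112.4 × 339/321 ≈ 119 Hz.
Receding: f₂ = f · v/(v + v_s) = 112.4 × 339/357 ≈ 107 Hz.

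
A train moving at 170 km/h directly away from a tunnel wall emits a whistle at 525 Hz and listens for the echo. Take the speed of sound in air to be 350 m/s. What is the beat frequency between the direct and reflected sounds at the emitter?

170 km/h = 47.22 m/s.
The tunnel wall receives the sound from a moving source: f₁ = f₀ · v/(v + v_e) = 525 × 350/397.22 ≈ 462.6 Hz.
On the return leg the train is a moving observer: f₂ = f₁ · (v − v_e)/v = 462.6 × 302.78/350 ≈ 400.2 Hz.
Beat against the emitted tone: |f₂ − f₀| = 2v_e·f₀/(v + v_e) = 2 × 47.22 × 525/397.22 ≈ 125 Hz.

125 Hz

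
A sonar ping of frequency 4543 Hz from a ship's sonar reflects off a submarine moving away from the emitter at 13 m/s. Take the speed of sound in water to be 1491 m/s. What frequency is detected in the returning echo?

4464 Hz

At the submarine (a moving observer), f₁ = f₀ · (v − u)/v = 4543 × 1478/1491 ≈ 4503 Hz.
The reflection then acts as a moving source: f₂ = f₁ · v/(v + u) ≈ 4464 Hz.
Equivalently f₂ = f₀ · (v − u)/(v + u).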